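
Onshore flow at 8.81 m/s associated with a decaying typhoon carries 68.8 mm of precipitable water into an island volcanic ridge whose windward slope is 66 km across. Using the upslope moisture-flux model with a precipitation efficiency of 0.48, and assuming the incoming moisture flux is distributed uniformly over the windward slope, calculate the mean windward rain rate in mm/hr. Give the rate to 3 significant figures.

Incoming column moisture flux per unit ridge length: F = V × PW = 8.81 × 68.8 = 606.128 mm·m/s.
Spread over the 66 km slope with efficiency ε = 0.48: R = ε·F/W = 0.48 × 606.128 / 66000 m = 4.408e-03 mm/s.
R = 4.408e-03 × 3600 = 15.9 mm/hr.

R ≈ 15.9 mm/hr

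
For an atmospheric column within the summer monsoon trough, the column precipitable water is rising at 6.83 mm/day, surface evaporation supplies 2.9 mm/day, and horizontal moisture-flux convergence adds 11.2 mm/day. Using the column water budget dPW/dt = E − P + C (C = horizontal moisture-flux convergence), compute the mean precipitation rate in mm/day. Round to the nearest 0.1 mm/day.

dPW/dt = +6.83 mm/day.
P = E + C − dPW/dt = 2.9 + (11.2) − (+6.83) = 7.3 mm/day.

P ≈ 7.3 mm/day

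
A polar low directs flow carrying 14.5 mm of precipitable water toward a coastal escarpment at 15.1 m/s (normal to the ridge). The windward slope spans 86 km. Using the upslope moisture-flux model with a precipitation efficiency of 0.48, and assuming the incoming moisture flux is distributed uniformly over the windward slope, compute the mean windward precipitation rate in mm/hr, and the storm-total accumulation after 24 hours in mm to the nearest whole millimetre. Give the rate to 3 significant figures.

Incoming column moisture flux per unit ridge length: F = V × PW = 15.1 × 14.5 = 218.95 mm·m/s.
Spread over the 86 km slope with efficiency ε = 0.48: R = ε·F/W = 0.48 × 218.95 / 86000 m = 1.222e-03 mm/s.
R = 1.222e-03 × 3600 = 4.40 mm/hr.
Over 24 h: total = 4.40 × 24 = 105.6 ≈ 106 mm.

R ≈ 4.40 mm/hr; total ≈ 106 mm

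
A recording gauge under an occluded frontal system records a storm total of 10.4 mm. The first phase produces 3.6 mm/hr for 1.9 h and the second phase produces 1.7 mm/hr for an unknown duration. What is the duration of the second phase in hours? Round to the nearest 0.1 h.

duration ≈ 2.1 h

Known phases: 3.6 × 1.9 = 6.84 mm.
Remaining depth = 10.4 − 6.84 = 3.56 mm.
Duration = 3.56 / 1.7 = 2.1 h.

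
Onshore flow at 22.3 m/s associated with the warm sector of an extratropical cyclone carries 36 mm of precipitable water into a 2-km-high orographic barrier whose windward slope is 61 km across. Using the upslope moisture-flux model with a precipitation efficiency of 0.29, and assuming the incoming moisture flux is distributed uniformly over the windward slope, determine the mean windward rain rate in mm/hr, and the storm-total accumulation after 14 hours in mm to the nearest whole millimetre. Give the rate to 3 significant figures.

Incoming column moisture flux per unit ridge length: F = V × PW = 22.3 × 36 = 802.8 mm·m/s.
Spread over the 61 km slope with efficiency ε = 0.29: R = ε·F/W = 0.29 × 802.8 / 61000 m = 3.817e-03 mm/s.
R = 3.817e-03 × 3600 = 13.7 mm/hr.
Over 14 h: total = 13.7 × 14 = 191.8 ≈ 192 mm.

R ≈ 13.7 mm/hr; total ≈ 192 mm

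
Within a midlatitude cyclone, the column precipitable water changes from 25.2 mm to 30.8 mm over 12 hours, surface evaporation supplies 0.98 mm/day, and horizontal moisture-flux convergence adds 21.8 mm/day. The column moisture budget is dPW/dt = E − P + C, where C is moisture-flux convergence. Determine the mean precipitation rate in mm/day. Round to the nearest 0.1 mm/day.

P ≈ 11.6 mm/day

dPW/dt = (30.8 − 25.2) mm / (12/24 day) = +11.200 mm/day.
P = E + C − dPW/dt = 0.98 + (21.8) − (+11.200) = 11.6 mm/day.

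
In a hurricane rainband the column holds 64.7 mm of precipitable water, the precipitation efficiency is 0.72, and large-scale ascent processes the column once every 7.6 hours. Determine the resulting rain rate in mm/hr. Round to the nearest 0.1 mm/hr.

R ≈ 6.1 mm/hr

Each overturning extracts ε × PW = 0.72 × 64.7 = 46.584 mm.
Rate = ε·PW / τ = 46.584 / 7.6 h = 6.1 mm/hr.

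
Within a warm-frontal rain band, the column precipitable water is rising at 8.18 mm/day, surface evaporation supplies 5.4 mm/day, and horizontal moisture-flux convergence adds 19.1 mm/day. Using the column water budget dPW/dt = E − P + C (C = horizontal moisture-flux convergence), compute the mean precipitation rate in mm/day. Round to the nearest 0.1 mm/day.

dPW/dt = +8.18 mm/day.
P = E + C − dPW/dt = 5.4 + (19.1) − (+8.18) = 16.3 mm/day.

P ≈ 16.3 mm/day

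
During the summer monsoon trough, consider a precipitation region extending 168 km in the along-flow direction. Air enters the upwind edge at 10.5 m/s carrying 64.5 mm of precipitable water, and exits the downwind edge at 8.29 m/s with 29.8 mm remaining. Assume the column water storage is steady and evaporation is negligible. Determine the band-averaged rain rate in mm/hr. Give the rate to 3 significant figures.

Column moisture flux per unit crosswind length is F = V × PW.
Inflow: F_in = 10.5 × 64.5 = 677.25 mm·m/s
Outflow: F_out = 8.29 × 29.8 = 247.042 mm·m/s
Steady-state rate R = (F_in − F_out)/L = (677.25 − 247.042) / 168000 m = 2.561e-03 mm/s.
R = 2.561e-03 × 3600 = 9.22 mm/hr.

R ≈ 9.22 mm/hr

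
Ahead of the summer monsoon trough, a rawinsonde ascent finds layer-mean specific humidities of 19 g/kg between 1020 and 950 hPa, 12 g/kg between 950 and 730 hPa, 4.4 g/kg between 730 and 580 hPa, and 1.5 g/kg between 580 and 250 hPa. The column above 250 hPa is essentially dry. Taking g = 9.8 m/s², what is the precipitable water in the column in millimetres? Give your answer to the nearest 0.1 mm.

PW ≈ 52.3 mm

Precipitable water is the column-integrated vapour mass per unit area: PW = (1/g) Σ q̄ Δp, with q in kg/kg and Δp in Pa (1 kg/m² of water = 1 mm).
Layer 1020–950 hPa: Δp = 70 hPa = 7000 Pa, q̄ = 0.019 kg/kg → 0.019 × 7000 / 9.8 = 13.57 mm
Layer 950–730 hPa: Δp = 220 hPa = 22000 Pa, q̄ = 0.012 kg/kg → 0.012 × 22000 / 9.8 = 26.94 mm
Layer 730–580 hPa: Δp = 150 hPa = 15000 Pa, q̄ = 0.0044 kg/kg → 0.0044 × 15000 / 9.8 = 6.73 mm
Layer 580–250 hPa: Δp = 330 hPa = 33000 Pa, q̄ = 0.0015 kg/kg → 0.0015 × 33000 / 9.8 = 5.05 mm
PW = 13.57 + 26.94 + 6.73 + 5.05 = 52.29 ≈ 52.3 mm.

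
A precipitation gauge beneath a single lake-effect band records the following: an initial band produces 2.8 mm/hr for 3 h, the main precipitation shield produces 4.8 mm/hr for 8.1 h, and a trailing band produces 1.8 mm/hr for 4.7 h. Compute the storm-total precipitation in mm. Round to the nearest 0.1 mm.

total ≈ 55.7 mm

Total = Σ Rᵢ Δtᵢ = 2.8 × 3 + 4.8 × 8.1 + 1.8 × 4.7
      = 8.4 + 38.88 + 8.46 = 55.7 mm.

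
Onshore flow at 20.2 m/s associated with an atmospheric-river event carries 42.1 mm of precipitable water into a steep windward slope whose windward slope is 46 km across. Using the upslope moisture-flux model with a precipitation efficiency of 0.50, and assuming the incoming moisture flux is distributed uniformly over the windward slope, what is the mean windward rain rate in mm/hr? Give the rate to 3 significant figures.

Incoming column moisture flux per unit ridge length: F = V × PW = 20.2 × 42.1 = 850.42 mm·m/s.
Spread over the 46 km slope with efficiency ε = 0.50: R = ε·F/W = 0.50 × 850.42 / 46000 m = 9.244e-03 mm/s.
R = 9.244e-03 × 3600 = 33.3 mm/hr.

R ≈ 33.3 mm/hr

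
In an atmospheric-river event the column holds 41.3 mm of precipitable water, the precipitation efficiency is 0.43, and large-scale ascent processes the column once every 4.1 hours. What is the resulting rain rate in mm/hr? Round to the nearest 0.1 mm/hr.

Each overturning extracts ε × PW = 0.43 × 41.3 = 17.759 mm.
Rate = ε·PW / τ = 17.759 / 4.1 h = 4.3 mm/hr.

R ≈ 4.3 mm/hr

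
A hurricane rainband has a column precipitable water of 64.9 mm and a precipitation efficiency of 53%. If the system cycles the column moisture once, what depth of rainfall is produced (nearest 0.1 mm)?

rainfall ≈ 34.4 mm

Rainfall = ε × PW = 0.53 × 64.9 = 34.4 mm.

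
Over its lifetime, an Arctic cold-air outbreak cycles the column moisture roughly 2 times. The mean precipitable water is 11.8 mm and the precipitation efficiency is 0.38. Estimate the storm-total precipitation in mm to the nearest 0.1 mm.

Each cycle deposits ε × PW = 0.38 × 11.8 = 4.484 mm.
Over 2 cycles: 2 × 4.484 = 9.0 mm.

precipitation ≈ 9.0 mm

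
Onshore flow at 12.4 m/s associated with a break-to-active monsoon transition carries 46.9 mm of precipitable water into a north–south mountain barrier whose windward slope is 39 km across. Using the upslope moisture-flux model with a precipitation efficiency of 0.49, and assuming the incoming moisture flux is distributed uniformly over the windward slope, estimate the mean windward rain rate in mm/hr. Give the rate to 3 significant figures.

Incoming column moisture flux per unit ridge length: F = V × PW = 12.4 × 46.9 = 581.56 mm·m/s.
Spread over the 39 km slope with efficiency ε = 0.49: R = ε·F/W = 0.49 × 581.56 / 39000 m = 7.307e-03 mm/s.
R = 7.307e-03 × 3600 = 26.3 mm/hr.

R ≈ 26.3 mm/hr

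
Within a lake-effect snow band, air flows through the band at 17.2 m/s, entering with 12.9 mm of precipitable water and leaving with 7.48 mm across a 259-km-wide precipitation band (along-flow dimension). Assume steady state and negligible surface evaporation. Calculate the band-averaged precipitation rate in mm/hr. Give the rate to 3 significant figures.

R ≈ 1.30 mm/hr

Column moisture flux per unit crosswind length is F = V × PW.
Inflow: F_in = 17.2 × 12.9 = 221.88 mm·m/s
Outflow: F_out = 17.2 × 7.48 = 128.656 mm·m/s
Steady-state rate R = (F_in − F_out)/L = (221.88 − 128.656) / 259000 m = 3.599e-04 mm/s.
R = 3.599e-04 × 3600 = 1.30 mm/hr.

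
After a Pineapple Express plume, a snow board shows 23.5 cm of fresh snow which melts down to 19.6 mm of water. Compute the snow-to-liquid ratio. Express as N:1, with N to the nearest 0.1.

ratio ≈ 12.0

Ratio = snow depth / SWE = 235 mm / 19.6 mm = 12.0, i.e. 12.0:1.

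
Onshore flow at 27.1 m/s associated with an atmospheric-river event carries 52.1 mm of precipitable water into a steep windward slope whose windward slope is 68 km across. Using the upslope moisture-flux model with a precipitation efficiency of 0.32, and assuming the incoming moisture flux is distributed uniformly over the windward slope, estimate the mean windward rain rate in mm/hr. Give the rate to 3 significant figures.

R ≈ 23.9 mm/hr

Incoming column moisture flux per unit ridge length: F = V × PW = 27.1 × 52.1 = 1411.91 mm·m/s.
Spread over the 68 km slope with efficiency ε = 0.32: R = ε·F/W = 0.32 × 1411.91 / 68000 m = 6.644e-03 mm/s.
R = 6.644e-03 × 3600 = 23.9 mm/hr.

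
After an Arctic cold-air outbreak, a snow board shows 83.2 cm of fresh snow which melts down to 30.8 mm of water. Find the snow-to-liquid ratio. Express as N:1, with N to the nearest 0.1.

Ratio = snow depth / SWE = 832 mm / 30.8 mm = 27.0, i.e. 27.0:1.

ratio ≈ 27.0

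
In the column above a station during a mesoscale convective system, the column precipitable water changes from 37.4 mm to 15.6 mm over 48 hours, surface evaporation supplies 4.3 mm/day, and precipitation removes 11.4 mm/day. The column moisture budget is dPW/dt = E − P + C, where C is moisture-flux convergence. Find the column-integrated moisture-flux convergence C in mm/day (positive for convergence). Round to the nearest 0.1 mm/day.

dPW/dt = (15.6 − 37.4) mm / (48/24 day) = -10.900 mm/day.
C = dPW/dt − E + P = (-10.900) − 4.3 + 11.4 = -3.8 mm/day.

C ≈ -3.8 mm/day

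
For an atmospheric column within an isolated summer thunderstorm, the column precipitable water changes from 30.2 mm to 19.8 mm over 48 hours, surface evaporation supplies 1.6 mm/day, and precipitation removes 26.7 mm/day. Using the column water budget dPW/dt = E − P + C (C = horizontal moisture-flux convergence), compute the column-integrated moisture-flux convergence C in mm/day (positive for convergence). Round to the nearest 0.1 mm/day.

dPW/dt = (19.8 − 30.2) mm / (48/24 day) = -5.200 mm/day.
C = dPW/dt − E + P = (-5.200) − 1.6 + 26.7 = 19.9 mm/day.

C ≈ 19.9 mm/day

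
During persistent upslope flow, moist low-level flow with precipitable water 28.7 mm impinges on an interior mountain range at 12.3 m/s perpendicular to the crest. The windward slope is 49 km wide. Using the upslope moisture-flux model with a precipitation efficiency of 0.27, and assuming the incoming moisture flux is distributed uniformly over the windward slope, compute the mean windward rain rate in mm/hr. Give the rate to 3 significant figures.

R ≈ 7.00 mm/hr

Incoming column moisture flux per unit ridge length: F = V × PW = 12.3 × 28.7 = 353.01 mm·m/s.
Spread over the 49 km slope with efficiency ε = 0.27: R = ε·F/W = 0.27 × 353.01 / 49000 m = 1.945e-03 mm/s.
R = 1.945e-03 × 3600 = 7.00 mm/hr.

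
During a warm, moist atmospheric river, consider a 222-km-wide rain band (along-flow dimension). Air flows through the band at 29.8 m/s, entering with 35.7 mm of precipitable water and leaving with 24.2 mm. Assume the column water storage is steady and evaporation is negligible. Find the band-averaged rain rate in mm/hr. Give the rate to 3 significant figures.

Column moisture flux per unit crosswind length is F = V × PW.
Inflow: F_in = 29.8 × 35.7 = 1063.86 mm·m/s
Outflow: F_out = 29.8 × 24.2 = 721.16 mm·m/s
Steady-state rate R = (F_in − F_out)/L = (1063.86 − 721.16) / 222000 m = 1.544e-03 mm/s.
R = 1.544e-03 × 3600 = 5.56 mm/hr.

R ≈ 5.56 mm/hr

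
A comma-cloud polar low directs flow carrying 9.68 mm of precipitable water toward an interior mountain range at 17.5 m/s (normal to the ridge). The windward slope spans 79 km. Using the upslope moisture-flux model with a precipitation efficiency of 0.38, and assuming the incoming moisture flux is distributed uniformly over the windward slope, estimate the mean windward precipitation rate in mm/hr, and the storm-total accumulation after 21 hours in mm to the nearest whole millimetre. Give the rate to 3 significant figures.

R ≈ 2.93 mm/hr; total ≈ 62 mm

Incoming column moisture flux per unit ridge length: F = V × PW = 17.5 × 9.68 = 169.4 mm·m/s.
Spread over the 79 km slope with efficiency ε = 0.38: R = ε·F/W = 0.38 × 169.4 / 79000 m = 8.148e-04 mm/s.
R = 8.148e-04 × 3600 = 2.93 mm/hr.
Over 21 h: total = 2.93 × 21 = 61.53 ≈ 62 mm.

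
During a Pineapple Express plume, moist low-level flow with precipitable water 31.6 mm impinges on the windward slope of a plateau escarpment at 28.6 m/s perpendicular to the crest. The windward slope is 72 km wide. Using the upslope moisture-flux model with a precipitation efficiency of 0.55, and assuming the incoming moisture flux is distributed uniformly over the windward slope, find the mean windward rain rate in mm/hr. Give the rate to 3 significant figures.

R ≈ 24.9 mm/hr

Incoming column moisture flux per unit ridge length: F = V × PW = 28.6 × 31.6 = 903.76 mm·m/s.
Spread over the 72 km slope with efficiency ε = 0.55: R = ε·F/W = 0.55 × 903.76 / 72000 m = 6.904e-03 mm/s.
R = 6.904e-03 × 3600 = 24.9 mm/hr.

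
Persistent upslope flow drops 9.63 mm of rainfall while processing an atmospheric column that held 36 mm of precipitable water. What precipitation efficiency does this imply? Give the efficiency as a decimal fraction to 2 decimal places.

ε = rainfall / PW = 9.63 / 36 = 0.27.

ε ≈ 0.27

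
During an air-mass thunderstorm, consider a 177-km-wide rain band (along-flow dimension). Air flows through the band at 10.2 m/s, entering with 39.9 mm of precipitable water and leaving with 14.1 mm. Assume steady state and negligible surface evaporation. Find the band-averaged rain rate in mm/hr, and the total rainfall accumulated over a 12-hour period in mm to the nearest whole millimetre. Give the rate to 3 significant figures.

Column moisture flux per unit crosswind length is F = V × PW.
Inflow: F_in = 10.2 × 39.9 = 406.98 mm·m/s
Outflow: F_out = 10.2 × 14.1 = 143.82 mm·m/s
Steady-state rate R = (F_in − F_out)/L = (406.98 − 143.82) / 177000 m = 1.487e-03 mm/s.
R = 1.487e-03 × 3600 = 5.35 mm/hr.
Over 12 h: total = 5.35 × 12 = 64.2 ≈ 64 mm.

R ≈ 5.35 mm/hr; total ≈ 64 mm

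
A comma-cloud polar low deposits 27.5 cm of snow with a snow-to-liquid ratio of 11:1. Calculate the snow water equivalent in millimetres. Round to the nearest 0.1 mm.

SWE = snow depth / ratio = 27.5 cm / 11 = 2.500 cm = 25.0 mm.

SWE ≈ 25.0 mm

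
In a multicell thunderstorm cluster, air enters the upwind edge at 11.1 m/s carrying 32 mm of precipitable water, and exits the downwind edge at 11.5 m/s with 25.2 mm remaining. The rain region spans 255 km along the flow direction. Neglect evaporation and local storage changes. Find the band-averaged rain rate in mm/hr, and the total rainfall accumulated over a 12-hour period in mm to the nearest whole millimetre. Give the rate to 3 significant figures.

Column moisture flux per unit crosswind length is F = V × PW.
Inflow: F_in = 11.1 × 32 = 355.2 mm·m/s
Outflow: F_out = 11.5 × 25.2 = 289.8 mm·m/s
Steady-state rate R = (F_in − F_out)/L = (355.2 − 289.8) / 255000 m = 2.565e-04 mm/s.
R = 2.565e-04 × 3600 = 0.923 mm/hr.
Over 12 h: total = 0.923 × 12 = 11.076 ≈ 11 mm.

R ≈ 0.923 mm/hr; total ≈ 11 mm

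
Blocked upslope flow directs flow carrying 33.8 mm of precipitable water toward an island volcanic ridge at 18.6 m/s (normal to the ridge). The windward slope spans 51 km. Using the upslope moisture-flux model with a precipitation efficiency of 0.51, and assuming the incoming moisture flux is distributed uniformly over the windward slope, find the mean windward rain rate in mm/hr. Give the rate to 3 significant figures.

R ≈ 22.6 mm/hr

Incoming column moisture flux per unit ridge length: F = V × PW = 18.6 × 33.8 = 628.68 mm·m/s.
Spread over the 51 km slope with efficiency ε = 0.51: R = ε·F/W = 0.51 × 628.68 / 51000 m = 6.287e-03 mm/s.
R = 6.287e-03 × 3600 = 22.6 mm/hr.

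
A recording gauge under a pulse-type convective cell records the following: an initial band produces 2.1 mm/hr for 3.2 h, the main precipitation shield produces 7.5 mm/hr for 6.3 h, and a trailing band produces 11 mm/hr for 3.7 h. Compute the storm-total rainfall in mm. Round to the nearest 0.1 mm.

Total = Σ Rᵢ Δtᵢ = 2.1 × 3.2 + 7.5 × 6.3 + 11 × 3.7
      = 6.72 + 47.25 + 40.7 = 94.7 mm.

total ≈ 94.7 mm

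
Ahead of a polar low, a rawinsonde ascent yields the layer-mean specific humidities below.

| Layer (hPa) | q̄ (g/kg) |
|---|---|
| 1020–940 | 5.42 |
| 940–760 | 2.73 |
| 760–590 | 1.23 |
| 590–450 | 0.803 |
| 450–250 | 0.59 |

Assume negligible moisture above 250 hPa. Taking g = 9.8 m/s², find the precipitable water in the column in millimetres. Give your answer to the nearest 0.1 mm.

PW ≈ 13.9 mm

Precipitable water is the column-integrated vapour mass per unit area: PW = (1/g) Σ q̄ Δp, with q in kg/kg and Δp in Pa (1 kg/m² of water = 1 mm).
Layer 1020–940 hPa: Δp = 80 hPa = 8000 Pa, q̄ = 0.00542 kg/kg → 0.00542 × 8000 / 9.8 = 4.42 mm
Layer 940–760 hPa: Δp = 180 hPa = 18000 Pa, q̄ = 0.00273 kg/kg → 0.00273 × 18000 / 9.8 = 5.01 mm
Layer 760–590 hPa: Δp = 170 hPa = 17000 Pa, q̄ = 0.00123 kg/kg → 0.00123 × 17000 / 9.8 = 2.13 mm
Layer 590–450 hPa: Δp = 140 hPa = 14000 Pa, q̄ = 0.000803 kg/kg → 0.000803 × 14000 / 9.8 = 1.15 mm
Layer 450–250 hPa: Δp = 200 hPa = 20000 Pa, q̄ = 0.00059 kg/kg → 0.00059 × 20000 / 9.8 = 1.20 mm
PW = 4.42 + 5.01 + 2.13 + 1.15 + 1.20 = 13.91 ≈ 13.9 mm.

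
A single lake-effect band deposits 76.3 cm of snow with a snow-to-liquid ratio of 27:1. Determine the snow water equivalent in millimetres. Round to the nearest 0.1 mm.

SWE = snow depth / ratio = 76.3 cm / 27 = 2.826 cm = 28.3 mm.

SWE ≈ 28.3 mm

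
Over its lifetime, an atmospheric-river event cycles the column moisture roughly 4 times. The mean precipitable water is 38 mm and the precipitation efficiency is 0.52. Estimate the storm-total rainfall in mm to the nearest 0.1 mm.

Each cycle deposits ε × PW = 0.52 × 38 = 19.76 mm.
Over 4 cycles: 4 × 19.76 = 79.0 mm.

rainfall ≈ 79.0 mm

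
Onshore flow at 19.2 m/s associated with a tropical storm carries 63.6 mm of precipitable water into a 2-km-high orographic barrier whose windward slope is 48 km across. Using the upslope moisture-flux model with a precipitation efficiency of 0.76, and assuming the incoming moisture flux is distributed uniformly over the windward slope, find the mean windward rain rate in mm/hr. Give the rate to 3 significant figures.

Incoming column moisture flux per unit ridge length: F = V × PW = 19.2 × 63.6 = 1221.12 mm·m/s.
Spread over the 48 km slope with efficiency ε = 0.76: R = ε·F/W = 0.76 × 1221.12 / 48000 m = 1.933e-02 mm/s.
R = 1.933e-02 × 3600 = 69.6 mm/hr.

R ≈ 69.6 mm/hr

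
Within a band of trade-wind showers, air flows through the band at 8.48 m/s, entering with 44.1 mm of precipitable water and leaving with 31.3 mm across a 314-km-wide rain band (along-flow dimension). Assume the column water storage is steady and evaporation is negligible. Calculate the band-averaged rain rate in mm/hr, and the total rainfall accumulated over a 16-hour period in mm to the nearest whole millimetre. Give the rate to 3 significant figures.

R ≈ 1.24 mm/hr; total ≈ 20 mm

Column moisture flux per unit crosswind length is F = V × PW.
Inflow: F_in = 8.48 × 44.1 = 373.968 mm·m/s
Outflow: F_out = 8.48 × 31.3 = 265.424 mm·m/s
Steady-state rate R = (F_in − F_out)/L = (373.968 − 265.424) / 314000 m = 3.457e-04 mm/s.
R = 3.457e-04 × 3600 = 1.24 mm/hr.
Over 16 h: total = 1.24 × 16 = 19.84 ≈ 20 mm.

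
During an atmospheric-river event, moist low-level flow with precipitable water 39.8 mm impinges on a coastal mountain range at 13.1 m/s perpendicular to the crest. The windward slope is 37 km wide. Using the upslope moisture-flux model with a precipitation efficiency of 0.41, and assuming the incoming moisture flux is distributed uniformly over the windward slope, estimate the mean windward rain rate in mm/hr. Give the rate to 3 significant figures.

Incoming column moisture flux per unit ridge length: F = V × PW = 13.1 × 39.8 = 521.38 mm·m/s.
Spread over the 37 km slope with efficiency ε = 0.41: R = ε·F/W = 0.41 × 521.38 / 37000 m = 5.777e-03 mm/s.
R = 5.777e-03 × 3600 = 20.8 mm/hr.

R ≈ 20.8 mm/hr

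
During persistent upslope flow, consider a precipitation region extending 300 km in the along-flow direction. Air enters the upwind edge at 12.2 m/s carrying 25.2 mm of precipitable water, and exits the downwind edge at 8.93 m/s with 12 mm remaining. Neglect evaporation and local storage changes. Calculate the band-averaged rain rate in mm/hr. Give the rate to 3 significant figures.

R ≈ 2.40 mm/hr

Column moisture flux per unit crosswind length is F = V × PW.
Inflow: F_in = 12.2 × 25.2 = 307.44 mm·m/s
Outflow: F_out = 8.93 × 12 = 107.16 mm·m/s
Steady-state rate R = (F_in − F_out)/L = (307.44 − 107.16) / 300000 m = 6.676e-04 mm/s.
R = 6.676e-04 × 3600 = 2.40 mm/hr.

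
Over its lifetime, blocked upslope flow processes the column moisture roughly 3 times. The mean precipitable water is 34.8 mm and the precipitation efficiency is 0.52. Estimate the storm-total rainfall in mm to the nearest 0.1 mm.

Each cycle deposits ε × PW = 0.52 × 34.8 = 18.096 mm.
Over 3 cycles: 3 × 18.096 = 54.3 mm.

rainfall ≈ 54.3 mm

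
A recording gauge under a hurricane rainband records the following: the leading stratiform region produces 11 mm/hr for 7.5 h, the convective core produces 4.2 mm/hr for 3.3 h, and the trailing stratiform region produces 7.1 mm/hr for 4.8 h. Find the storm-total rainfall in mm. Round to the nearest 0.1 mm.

Total = Σ Rᵢ Δtᵢ = 11 × 7.5 + 4.2 × 3.3 + 7.1 × 4.8
      = 82.5 + 13.86 + 34.08 = 130.4 mm.

total ≈ 130.4 mm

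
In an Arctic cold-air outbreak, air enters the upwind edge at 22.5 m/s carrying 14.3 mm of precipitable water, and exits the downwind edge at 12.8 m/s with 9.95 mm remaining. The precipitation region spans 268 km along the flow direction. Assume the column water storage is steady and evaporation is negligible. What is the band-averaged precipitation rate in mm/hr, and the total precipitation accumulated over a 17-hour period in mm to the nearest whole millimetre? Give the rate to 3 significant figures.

Column moisture flux per unit crosswind length is F = V × PW.
Inflow: F_in = 22.5 × 14.3 = 321.75 mm·m/s
Outflow: F_out = 12.8 × 9.95 = 127.36 mm·m/s
Steady-state rate R = (F_in − F_out)/L = (321.75 − 127.36) / 268000 m = 7.253e-04 mm/s.
R = 7.253e-04 × 3600 = 2.61 mm/hr.
Over 17 h: total = 2.61 × 17 = 44.37 ≈ 44 mm.

R ≈ 2.61 mm/hr; total ≈ 44 mm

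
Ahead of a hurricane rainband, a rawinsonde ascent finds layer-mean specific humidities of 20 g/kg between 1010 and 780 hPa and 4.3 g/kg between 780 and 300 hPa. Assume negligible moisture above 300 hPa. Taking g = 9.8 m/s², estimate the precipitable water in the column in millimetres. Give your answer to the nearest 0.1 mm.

Precipitable water is the column-integrated vapour mass per unit area: PW = (1/g) Σ q̄ Δp, with q in kg/kg and Δp in Pa (1 kg/m² of water = 1 mm).
Layer 1010–780 hPa: Δp = 230 hPa = 23000 Pa, q̄ = 0.02 kg/kg → 0.02 × 23000 / 9.8 = 46.94 mm
Layer 780–300 hPa: Δp = 480 hPa = 48000 Pa, q̄ = 0.0043 kg/kg → 0.0043 × 48000 / 9.8 = 21.06 mm
PW = 46.94 + 21.06 = 68.00 ≈ 68.0 mm.

PW ≈ 68.0 mm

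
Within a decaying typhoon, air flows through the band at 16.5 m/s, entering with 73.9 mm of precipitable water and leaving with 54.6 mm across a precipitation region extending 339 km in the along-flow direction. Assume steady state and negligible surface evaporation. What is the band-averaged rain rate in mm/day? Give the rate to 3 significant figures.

Column moisture flux per unit crosswind length is F = V × PW.
Inflow: F_in = 16.5 × 73.9 = 1219.35 mm·m/s
Outflow: F_out = 16.5 × 54.6 = 900.9 mm·m/s
Steady-state rate R = (F_in − F_out)/L = (1219.35 − 900.9) / 339000 m = 9.394e-04 mm/s.
R = 9.394e-04 × 3600 × 24 = 81.2 mm/day.

R ≈ 81.2 mm/day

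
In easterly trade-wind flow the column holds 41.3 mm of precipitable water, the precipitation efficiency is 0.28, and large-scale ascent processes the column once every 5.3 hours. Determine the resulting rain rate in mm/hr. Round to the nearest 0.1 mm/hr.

Each overturning extracts ε × PW = 0.28 × 41.3 = 11.564 mm.
Rate = ε·PW / τ = 11.564 / 5.3 h = 2.2 mm/hr.

R ≈ 2.2 mm/hr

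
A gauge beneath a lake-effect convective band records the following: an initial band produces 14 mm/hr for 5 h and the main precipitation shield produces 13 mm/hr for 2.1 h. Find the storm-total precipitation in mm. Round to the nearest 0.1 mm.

total ≈ 97.3 mm

Total = Σ Rᵢ Δtᵢ = 14 × 5 + 13 × 2.1
      = 70 + 27.3 = 97.3 mm.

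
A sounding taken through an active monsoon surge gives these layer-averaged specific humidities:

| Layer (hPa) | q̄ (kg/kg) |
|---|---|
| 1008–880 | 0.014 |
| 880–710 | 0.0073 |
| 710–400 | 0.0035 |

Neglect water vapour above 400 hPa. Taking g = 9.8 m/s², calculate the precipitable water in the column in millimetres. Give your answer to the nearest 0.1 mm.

Precipitable water is the column-integrated vapour mass per unit area: PW = (1/g) Σ q̄ Δp, with q in kg/kg and Δp in Pa (1 kg/m² of water = 1 mm).
Layer 1008–880 hPa: Δp = 128 hPa = 12800 Pa, q̄ = 0.014 kg/kg → 0.014 × 12800 / 9.8 = 18.29 mm
Layer 880–710 hPa: Δp = 170 hPa = 17000 Pa, q̄ = 0.0073 kg/kg → 0.0073 × 17000 / 9.8 = 12.66 mm
Layer 710–400 hPa: Δp = 310 hPa = 31000 Pa, q̄ = 0.0035 kg/kg → 0.0035 × 31000 / 9.8 = 11.07 mm
PW = 18.29 + 12.66 + 11.07 = 42.02 ≈ 42.0 mm.

PW ≈ 42.0 mm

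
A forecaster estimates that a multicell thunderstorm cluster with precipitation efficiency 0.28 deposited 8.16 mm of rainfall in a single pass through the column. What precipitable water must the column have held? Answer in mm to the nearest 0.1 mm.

PW = rainfall / ε = 8.16 / 0.28 = 29.1 mm.

PW ≈ 29.1 mm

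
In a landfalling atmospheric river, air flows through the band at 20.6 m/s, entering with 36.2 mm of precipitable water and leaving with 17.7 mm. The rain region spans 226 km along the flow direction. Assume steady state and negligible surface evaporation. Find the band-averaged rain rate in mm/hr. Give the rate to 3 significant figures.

Column moisture flux per unit crosswind length is F = V × PW.
Inflow: F_in = 20.6 × 36.2 = 745.72 mm·m/s
Outflow: F_out = 20.6 × 17.7 = 364.62 mm·m/s
Steady-state rate R = (F_in − F_out)/L = (745.72 − 364.62) / 226000 m = 1.686e-03 mm/s.
R = 1.686e-03 × 3600 = 6.07 mm/hr.

R ≈ 6.07 mm/hr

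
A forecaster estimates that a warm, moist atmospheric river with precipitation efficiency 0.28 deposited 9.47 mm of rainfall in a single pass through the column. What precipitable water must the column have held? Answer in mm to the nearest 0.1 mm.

PW = rainfall / ε = 9.47 / 0.28 = 33.8 mm.

PW ≈ 33.8 mm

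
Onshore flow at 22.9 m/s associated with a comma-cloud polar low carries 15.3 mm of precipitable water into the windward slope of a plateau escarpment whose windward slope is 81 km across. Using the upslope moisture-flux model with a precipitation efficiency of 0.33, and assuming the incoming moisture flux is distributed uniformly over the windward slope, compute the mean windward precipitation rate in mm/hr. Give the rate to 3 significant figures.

Incoming column moisture flux per unit ridge length: F = V × PW = 22.9 × 15.3 = 350.37 mm·m/s.
Spread over the 81 km slope with efficiency ε = 0.33: R = ε·F/W = 0.33 × 350.37 / 81000 m = 1.427e-03 mm/s.
R = 1.427e-03 × 3600 = 5.14 mm/hr.

R ≈ 5.14 mm/hr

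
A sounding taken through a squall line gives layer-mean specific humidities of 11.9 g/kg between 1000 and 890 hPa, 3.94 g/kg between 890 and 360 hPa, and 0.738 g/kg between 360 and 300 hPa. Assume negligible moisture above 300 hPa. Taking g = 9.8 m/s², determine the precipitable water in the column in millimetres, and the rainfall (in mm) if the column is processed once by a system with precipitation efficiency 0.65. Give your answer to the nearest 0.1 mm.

PW ≈ 35.1 mm; rainfall ≈ 22.8 mm

Precipitable water is the column-integrated vapour mass per unit area: PW = (1/g) Σ q̄ Δp, with q in kg/kg and Δp in Pa (1 kg/m² of water = 1 mm).
Layer 1000–890 hPa: Δp = 110 hPa = 11000 Pa, q̄ = 0.0119 kg/kg → 0.0119 × 11000 / 9.8 = 13.36 mm
Layer 890–360 hPa: Δp = 530 hPa = 53000 Pa, q̄ = 0.00394 kg/kg → 0.00394 × 53000 / 9.8 = 21.31 mm
Layer 360–300 hPa: Δp = 60 hPa = 6000 Pa, q̄ = 0.000738 kg/kg → 0.000738 × 6000 / 9.8 = 0.45 mm
PW = 13.36 + 21.31 + 0.45 = 35.12 ≈ 35.1 mm.
Rainfall = ε × PW = 0.65 × 35.1 = 22.8 mm.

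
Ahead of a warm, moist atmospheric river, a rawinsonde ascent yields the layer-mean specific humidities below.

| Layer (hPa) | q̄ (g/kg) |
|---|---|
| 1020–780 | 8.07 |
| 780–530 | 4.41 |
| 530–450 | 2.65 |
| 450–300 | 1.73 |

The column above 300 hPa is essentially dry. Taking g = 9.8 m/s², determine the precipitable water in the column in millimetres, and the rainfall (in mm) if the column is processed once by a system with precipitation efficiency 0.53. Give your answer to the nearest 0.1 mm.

PW ≈ 35.8 mm; rainfall ≈ 19.0 mm

Precipitable water is the column-integrated vapour mass per unit area: PW = (1/g) Σ q̄ Δp, with q in kg/kg and Δp in Pa (1 kg/m² of water = 1 mm).
Layer 1020–780 hPa: Δp = 240 hPa = 24000 Pa, q̄ = 0.00807 kg/kg → 0.00807 × 24000 / 9.8 = 19.76 mm
Layer 780–530 hPa: Δp = 250 hPa = 25000 Pa, q̄ = 0.00441 kg/kg → 0.00441 × 25000 / 9.8 = 11.25 mm
Layer 530–450 hPa: Δp = 80 hPa = 8000 Pa, q̄ = 0.00265 kg/kg → 0.00265 × 8000 / 9.8 = 2.16 mm
Layer 450–300 hPa: Δp = 150 hPa = 15000 Pa, q̄ = 0.00173 kg/kg → 0.00173 × 15000 / 9.8 = 2.65 mm
PW = 19.76 + 11.25 + 2.16 + 2.65 = 35.82 ≈ 35.8 mm.
Rainfall = ε × PW = 0.53 × 35.8 = 19.0 mm.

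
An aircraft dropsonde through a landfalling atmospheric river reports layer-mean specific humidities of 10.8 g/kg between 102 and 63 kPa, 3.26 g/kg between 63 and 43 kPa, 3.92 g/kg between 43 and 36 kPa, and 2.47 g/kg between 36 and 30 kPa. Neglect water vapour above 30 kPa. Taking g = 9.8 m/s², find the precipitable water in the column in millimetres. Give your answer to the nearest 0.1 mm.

Precipitable water is the column-integrated vapour mass per unit area: PW = (1/g) Σ q̄ Δp, with q in kg/kg and Δp in Pa (1 kg/m² of water = 1 mm).
Layer 102–63 kPa: Δp = 390 hPa = 39000 Pa, q̄ = 0.0108 kg/kg → 0.0108 × 39000 / 9.8 = 42.98 mm
Layer 63–43 kPa: Δp = 200 hPa = 20000 Pa, q̄ = 0.00326 kg/kg → 0.00326 × 20000 / 9.8 = 6.65 mm
Layer 43–36 kPa: Δp = 70 hPa = 7000 Pa, q̄ = 0.00392 kg/kg → 0.00392 × 7000 / 9.8 = 2.80 mm
Layer 36–30 kPa: Δp = 60 hPa = 6000 Pa, q̄ = 0.00247 kg/kg → 0.00247 × 6000 / 9.8 = 1.51 mm
PW = 42.98 + 6.65 + 2.80 + 1.51 = 53.94 ≈ 53.9 mm.

PW ≈ 53.9 mm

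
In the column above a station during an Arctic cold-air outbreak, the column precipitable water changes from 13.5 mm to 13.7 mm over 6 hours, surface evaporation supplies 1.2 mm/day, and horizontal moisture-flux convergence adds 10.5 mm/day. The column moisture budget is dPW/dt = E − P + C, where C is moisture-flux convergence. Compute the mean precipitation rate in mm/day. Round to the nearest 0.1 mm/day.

P ≈ 10.9 mm/day

dPW/dt = (13.7 − 13.5) mm / (6/24 day) = +0.800 mm/day.
P = E + C − dPW/dt = 1.2 + (10.5) − (+0.800) = 10.9 mm/day.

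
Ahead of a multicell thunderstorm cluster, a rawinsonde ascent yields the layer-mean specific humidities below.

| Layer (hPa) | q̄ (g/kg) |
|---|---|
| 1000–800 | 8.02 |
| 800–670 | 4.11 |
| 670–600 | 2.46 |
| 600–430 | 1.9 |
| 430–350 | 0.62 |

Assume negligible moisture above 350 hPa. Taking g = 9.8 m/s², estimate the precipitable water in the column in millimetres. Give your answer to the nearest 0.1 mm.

PW ≈ 27.4 mm

Precipitable water is the column-integrated vapour mass per unit area: PW = (1/g) Σ q̄ Δp, with q in kg/kg and Δp in Pa (1 kg/m² of water = 1 mm).
Layer 1000–800 hPa: Δp = 200 hPa = 20000 Pa, q̄ = 0.00802 kg/kg → 0.00802 × 20000 / 9.8 = 16.37 mm
Layer 800–670 hPa: Δp = 130 hPa = 13000 Pa, q̄ = 0.00411 kg/kg → 0.00411 × 13000 / 9.8 = 5.45 mm
Layer 670–600 hPa: Δp = 70 hPa = 7000 Pa, q̄ = 0.00246 kg/kg → 0.00246 × 7000 / 9.8 = 1.76 mm
Layer 600–430 hPa: Δp = 170 hPa = 17000 Pa, q̄ = 0.0019 kg/kg → 0.0019 × 17000 / 9.8 = 3.30 mm
Layer 430–350 hPa: Δp = 80 hPa = 8000 Pa, q̄ = 0.00062 kg/kg → 0.00062 × 8000 / 9.8 = 0.51 mm
PW = 16.37 + 5.45 + 1.76 + 3.30 + 0.51 = 27.39 ≈ 27.4 mm.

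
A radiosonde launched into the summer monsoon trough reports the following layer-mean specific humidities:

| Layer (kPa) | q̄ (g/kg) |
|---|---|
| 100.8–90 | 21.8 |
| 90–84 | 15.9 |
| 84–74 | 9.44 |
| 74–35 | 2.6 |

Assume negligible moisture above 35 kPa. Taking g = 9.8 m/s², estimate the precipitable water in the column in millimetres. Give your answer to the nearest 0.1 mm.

PW ≈ 53.7 mm

Precipitable water is the column-integrated vapour mass per unit area: PW = (1/g) Σ q̄ Δp, with q in kg/kg and Δp in Pa (1 kg/m² of water = 1 mm).
Layer 100.8–90 kPa: Δp = 108 hPa = 10800 Pa, q̄ = 0.0218 kg/kg → 0.0218 × 10800 / 9.8 = 24.02 mm
Layer 90–84 kPa: Δp = 60 hPa = 6000 Pa, q̄ = 0.0159 kg/kg → 0.0159 × 6000 / 9.8 = 9.73 mm
Layer 84–74 kPa: Δp = 100 hPa = 10000 Pa, q̄ = 0.00944 kg/kg → 0.00944 × 10000 / 9.8 = 9.63 mm
Layer 74–35 kPa: Δp = 390 hPa = 39000 Pa, q̄ = 0.0026 kg/kg → 0.0026 × 39000 / 9.8 = 10.35 mm
PW = 24.02 + 9.73 + 9.63 + 10.35 = 53.73 ≈ 53.7 mm.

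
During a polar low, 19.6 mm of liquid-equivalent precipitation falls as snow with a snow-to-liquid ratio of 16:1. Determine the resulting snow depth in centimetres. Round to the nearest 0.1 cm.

Snow depth = liquid × ratio = 19.6 mm × 16 = 313.6 mm = 31.4 cm.

snow depth ≈ 31.4 cm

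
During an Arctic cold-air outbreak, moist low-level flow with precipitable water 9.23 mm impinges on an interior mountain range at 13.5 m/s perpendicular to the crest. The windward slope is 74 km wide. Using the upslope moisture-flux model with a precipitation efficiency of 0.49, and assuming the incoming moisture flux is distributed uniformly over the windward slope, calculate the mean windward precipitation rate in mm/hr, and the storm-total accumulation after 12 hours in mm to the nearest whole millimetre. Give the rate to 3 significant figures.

Incoming column moisture flux per unit ridge length: F = V × PW = 13.5 × 9.23 = 124.605 mm·m/s.
Spread over the 74 km slope with efficiency ε = 0.49: R = ε·F/W = 0.49 × 124.605 / 74000 m = 8.251e-04 mm/s.
R = 8.251e-04 × 3600 = 2.97 mm/hr.
Over 12 h: total = 2.97 × 12 = 35.64 ≈ 36 mm.

R ≈ 2.97 mm/hr; total ≈ 36 mm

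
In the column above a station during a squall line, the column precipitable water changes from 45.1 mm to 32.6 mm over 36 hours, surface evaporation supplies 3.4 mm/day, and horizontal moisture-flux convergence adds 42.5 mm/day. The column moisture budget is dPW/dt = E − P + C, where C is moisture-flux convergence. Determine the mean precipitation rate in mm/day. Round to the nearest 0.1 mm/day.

P ≈ 54.2 mm/day

dPW/dt = (32.6 − 45.1) mm / (36/24 day) = -8.333 mm/day.
P = E + C − dPW/dt = 3.4 + (42.5) − (-8.333) = 54.2 mm/day.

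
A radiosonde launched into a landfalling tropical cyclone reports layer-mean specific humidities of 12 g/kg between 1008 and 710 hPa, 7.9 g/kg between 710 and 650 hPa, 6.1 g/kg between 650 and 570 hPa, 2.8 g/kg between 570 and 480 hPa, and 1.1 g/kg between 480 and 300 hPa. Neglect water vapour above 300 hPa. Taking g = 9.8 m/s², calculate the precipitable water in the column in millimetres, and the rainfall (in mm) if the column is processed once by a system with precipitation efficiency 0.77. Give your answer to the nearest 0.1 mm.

Precipitable water is the column-integrated vapour mass per unit area: PW = (1/g) Σ q̄ Δp, with q in kg/kg and Δp in Pa (1 kg/m² of water = 1 mm).
Layer 1008–710 hPa: Δp = 298 hPa = 29800 Pa, q̄ = 0.012 kg/kg → 0.012 × 29800 / 9.8 = 36.49 mm
Layer 710–650 hPa: Δp = 60 hPa = 6000 Pa, q̄ = 0.0079 kg/kg → 0.0079 × 6000 / 9.8 = 4.84 mm
Layer 650–570 hPa: Δp = 80 hPa = 8000 Pa, q̄ = 0.0061 kg/kg → 0.0061 × 8000 / 9.8 = 4.98 mm
Layer 570–480 hPa: Δp = 90 hPa = 9000 Pa, q̄ = 0.0028 kg/kg → 0.0028 × 9000 / 9.8 = 2.57 mm
Layer 480–300 hPa: Δp = 180 hPa = 18000 Pa, q̄ = 0.0011 kg/kg → 0.0011 × 18000 / 9.8 = 2.02 mm
PW = 36.49 + 4.84 + 4.98 + 2.57 + 2.02 = 50.90 ≈ 50.9 mm.
Rainfall = ε × PW = 0.77 × 50.9 = 39.2 mm.

PW ≈ 50.9 mm; rainfall ≈ 39.2 mm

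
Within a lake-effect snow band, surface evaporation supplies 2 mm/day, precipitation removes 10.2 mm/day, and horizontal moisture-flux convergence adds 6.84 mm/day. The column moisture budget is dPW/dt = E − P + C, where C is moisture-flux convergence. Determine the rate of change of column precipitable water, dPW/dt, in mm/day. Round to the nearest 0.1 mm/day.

dPW/dt ≈ -1.4 mm/day

dPW/dt = E − P + C = 2 − 10.2 + (6.84) = -1.4 mm/day.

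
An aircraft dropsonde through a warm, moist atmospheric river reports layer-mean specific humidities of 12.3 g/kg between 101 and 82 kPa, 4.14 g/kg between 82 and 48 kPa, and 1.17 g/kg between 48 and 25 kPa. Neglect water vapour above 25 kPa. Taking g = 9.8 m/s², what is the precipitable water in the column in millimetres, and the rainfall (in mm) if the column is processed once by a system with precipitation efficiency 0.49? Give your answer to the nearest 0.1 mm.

Precipitable water is the column-integrated vapour mass per unit area: PW = (1/g) Σ q̄ Δp, with q in kg/kg and Δp in Pa (1 kg/m² of water = 1 mm).
Layer 101–82 kPa: Δp = 190 hPa = 19000 Pa, q̄ = 0.0123 kg/kg → 0.0123 × 19000 / 9.8 = 23.85 mm
Layer 82–48 kPa: Δp = 340 hPa = 34000 Pa, q̄ = 0.00414 kg/kg → 0.00414 × 34000 / 9.8 = 14.36 mm
Layer 48–25 kPa: Δp = 230 hPa = 23000 Pa, q̄ = 0.00117 kg/kg → 0.00117 × 23000 / 9.8 = 2.75 mm
PW = 23.85 + 14.36 + 2.75 = 40.96 ≈ 41.0 mm.
Rainfall = ε × PW = 0.49 × 41.0 = 20.1 mm.

PW ≈ 41.0 mm; rainfall ≈ 20.1 mm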